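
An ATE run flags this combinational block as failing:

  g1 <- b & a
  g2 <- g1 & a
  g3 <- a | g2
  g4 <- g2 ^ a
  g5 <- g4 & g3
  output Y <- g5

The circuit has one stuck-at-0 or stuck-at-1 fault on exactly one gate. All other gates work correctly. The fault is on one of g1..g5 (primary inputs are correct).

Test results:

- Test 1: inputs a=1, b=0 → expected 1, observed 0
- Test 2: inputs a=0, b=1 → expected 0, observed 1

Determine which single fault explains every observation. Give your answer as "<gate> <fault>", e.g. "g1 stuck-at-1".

g2 stuck-at-1

Fault-free values for test 1 (a=1, b=0): g1=0, g2=0, g3=1, g4=1, g5=1, giving Y=1. Observed 0.
Test 1: faults giving observed 0 are {g1 stuck-at-1, g2 stuck-at-1, g3 stuck-at-0, g4 stuck-at-0, g5 stuck-at-0}.
Test 2 (a=0, b=1): fault-free g1=0, g2=0, g3=0, g4=0, g5=0 → 0; observed 1. Eliminates g1 stuck-at-1, g3 stuck-at-0, g4 stuck-at-0, g5 stuck-at-0.
Only g2 stuck-at-1 is consistent with every test.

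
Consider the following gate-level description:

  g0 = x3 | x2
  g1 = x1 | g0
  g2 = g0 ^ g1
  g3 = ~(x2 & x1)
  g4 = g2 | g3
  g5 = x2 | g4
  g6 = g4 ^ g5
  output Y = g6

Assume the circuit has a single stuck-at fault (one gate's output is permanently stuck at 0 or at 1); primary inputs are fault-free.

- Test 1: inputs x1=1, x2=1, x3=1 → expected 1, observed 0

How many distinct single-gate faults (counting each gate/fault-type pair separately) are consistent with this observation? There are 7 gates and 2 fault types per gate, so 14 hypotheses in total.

Fault-free: g0=1, g1=1, g2=0, g3=0, g4=0, g5=1, g6=1 → 1. Observed 0.
  g0 stuck-at-0: output 0 ✓
  g0 stuck-at-1: output 1 ✗
  g1 stuck-at-0: output 0 ✓
  g1 stuck-at-1: output 1 ✗
  g2 stuck-at-0: output 1 ✗
  g2 stuck-at-1: output 0 ✓
  g3 stuck-at-0: output 1 ✗
  g3 stuck-at-1: output 0 ✓
  g4 stuck-at-0: output 1 ✗
  g4 stuck-at-1: output 0 ✓
  g5 stuck-at-0: output 0 ✓
  g5 stuck-at-1: output 1 ✗
  g6 stuck-at-0: output 0 ✓
  g6 stuck-at-1: output 1 ✗
Consistent faults: {g0 stuck-at-0, g1 stuck-at-0, g2 stuck-at-1, g3 stuck-at-1, g4 stuck-at-1, g5 stuck-at-0, g6 stuck-at-0} — 7 in all.

7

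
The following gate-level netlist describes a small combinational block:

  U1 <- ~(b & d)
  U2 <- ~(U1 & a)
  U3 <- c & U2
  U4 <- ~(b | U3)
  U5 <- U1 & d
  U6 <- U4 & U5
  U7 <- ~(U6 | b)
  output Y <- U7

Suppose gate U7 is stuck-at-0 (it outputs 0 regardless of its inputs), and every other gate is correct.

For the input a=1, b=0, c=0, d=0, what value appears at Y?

Propagate with U7 forced: U1=1, U2=0, U3=0, U4=1, U5=0, U6=0, U7=0 [stuck-at-0].
So Y = 0. (Without the fault it would be 1.)

0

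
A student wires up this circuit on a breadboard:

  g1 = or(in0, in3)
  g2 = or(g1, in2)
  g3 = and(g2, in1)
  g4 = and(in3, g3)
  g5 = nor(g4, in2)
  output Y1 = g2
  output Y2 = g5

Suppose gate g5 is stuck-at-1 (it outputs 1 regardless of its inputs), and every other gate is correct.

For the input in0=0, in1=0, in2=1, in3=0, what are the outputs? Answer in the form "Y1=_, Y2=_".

Propagate with g5 forced: g1=0, g2=1, g3=0, g4=0, g5=1 [stuck-at-1].
So the outputs are Y1=1, Y2=1. (Without the fault they would be Y1=1, Y2=0.)

Y1=1, Y2=1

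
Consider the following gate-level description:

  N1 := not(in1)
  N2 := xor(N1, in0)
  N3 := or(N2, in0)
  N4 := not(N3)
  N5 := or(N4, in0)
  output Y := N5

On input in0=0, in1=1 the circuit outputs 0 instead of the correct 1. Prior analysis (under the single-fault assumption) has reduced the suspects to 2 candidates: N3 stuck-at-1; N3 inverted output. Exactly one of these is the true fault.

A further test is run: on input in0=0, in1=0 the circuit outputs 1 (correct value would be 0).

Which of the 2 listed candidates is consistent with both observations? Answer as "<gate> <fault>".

Evaluate each candidate on input in0=0, in1=0:
  N3 stuck-at-1: N1=1, N2=1, N3=1 [stuck-at-1], N4=0, N5=0 → 0 — eliminated
  N3 inverted output: N1=1, N2=1, N3=0 [inverted output], N4=1, N5=1 → 1 — matches
Only N3 inverted output reproduces the observed 1.

N3 inverted output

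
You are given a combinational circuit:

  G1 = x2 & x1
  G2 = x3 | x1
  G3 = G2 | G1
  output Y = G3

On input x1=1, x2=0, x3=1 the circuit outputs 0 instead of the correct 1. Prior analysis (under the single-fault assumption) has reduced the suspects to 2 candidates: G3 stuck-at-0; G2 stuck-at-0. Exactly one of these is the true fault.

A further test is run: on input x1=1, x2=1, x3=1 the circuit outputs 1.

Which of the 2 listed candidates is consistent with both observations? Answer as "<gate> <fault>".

G2 stuck-at-0

Evaluate each candidate on input x1=1, x2=1, x3=1:
  G3 stuck-at-0: G1=1, G2=1, G3=0 [stuck-at-0] → 0 — eliminated
  G2 stuck-at-0: G1=1, G2=0 [stuck-at-0], G3=1 → 1 — matches
Only G2 stuck-at-0 reproduces the observed 1.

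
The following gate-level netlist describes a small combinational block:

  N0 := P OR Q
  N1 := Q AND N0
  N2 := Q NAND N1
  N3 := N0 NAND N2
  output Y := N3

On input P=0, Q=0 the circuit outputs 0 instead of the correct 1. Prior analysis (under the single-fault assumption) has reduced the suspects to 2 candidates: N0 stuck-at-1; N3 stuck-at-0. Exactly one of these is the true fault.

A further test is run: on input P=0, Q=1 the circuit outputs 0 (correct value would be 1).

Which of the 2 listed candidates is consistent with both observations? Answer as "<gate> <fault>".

N3 stuck-at-0

Evaluate each candidate on input P=0, Q=1:
  N0 stuck-at-1: N0=1 [stuck-at-1], N1=1, N2=0, N3=1 → 1 — eliminated
  N3 stuck-at-0: N0=1, N1=1, N2=0, N3=0 [stuck-at-0] → 0 — matches
Only N3 stuck-at-0 reproduces the observed 0.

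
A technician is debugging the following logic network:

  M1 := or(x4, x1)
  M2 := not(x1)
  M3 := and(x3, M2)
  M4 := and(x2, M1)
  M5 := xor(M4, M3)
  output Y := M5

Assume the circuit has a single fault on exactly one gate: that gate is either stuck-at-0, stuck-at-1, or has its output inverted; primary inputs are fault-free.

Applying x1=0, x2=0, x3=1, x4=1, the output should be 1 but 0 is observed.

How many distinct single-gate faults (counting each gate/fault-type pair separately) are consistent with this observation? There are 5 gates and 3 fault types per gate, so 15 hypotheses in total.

Fault-free: M1=1, M2=1, M3=1, M4=0, M5=1 → 1. Observed 0.
  M1: none of the 3 fault types match ✗
  M2: stuck-at-0, inverted output ✓; others ✗
  M3: stuck-at-0, inverted output ✓; others ✗
  M4: stuck-at-1, inverted output ✓; others ✗
  M5: stuck-at-0, inverted output ✓; others ✗
Consistent faults: {M2 stuck-at-0, M2 inverted output, M3 stuck-at-0, M3 inverted output, M4 stuck-at-1, M4 inverted output, M5 stuck-at-0, M5 inverted output} — 8 in all.

8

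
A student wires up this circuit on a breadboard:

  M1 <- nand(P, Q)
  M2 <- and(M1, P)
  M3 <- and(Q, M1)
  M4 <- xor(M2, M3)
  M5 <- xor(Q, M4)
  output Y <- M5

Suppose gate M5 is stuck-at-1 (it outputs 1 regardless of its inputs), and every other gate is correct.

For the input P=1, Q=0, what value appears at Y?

Propagate with M5 forced: M1=1, M2=1, M3=0, M4=1, M5=1 [stuck-at-1].
So Y = 1. (Same as the fault-free value — the fault is masked on this input.)

1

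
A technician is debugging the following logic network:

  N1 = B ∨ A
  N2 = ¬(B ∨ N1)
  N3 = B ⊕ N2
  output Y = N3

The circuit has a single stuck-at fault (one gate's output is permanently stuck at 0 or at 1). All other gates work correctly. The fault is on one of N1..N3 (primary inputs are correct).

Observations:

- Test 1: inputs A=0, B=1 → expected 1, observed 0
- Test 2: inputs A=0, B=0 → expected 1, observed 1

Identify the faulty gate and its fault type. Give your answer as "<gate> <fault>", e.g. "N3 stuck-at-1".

Fault-free values for test 1 (A=0, B=1): N1=1, N2=0, N3=1, giving Y=1. Observed 0.
Test 1: faults giving observed 0 are {N2 stuck-at-1, N3 stuck-at-0}.
Test 2 (A=0, B=0): fault-free N1=0, N2=1, N3=1 → 1; observed 1. Eliminates N3 stuck-at-0.
Only N2 stuck-at-1 is consistent with every test.

N2 stuck-at-1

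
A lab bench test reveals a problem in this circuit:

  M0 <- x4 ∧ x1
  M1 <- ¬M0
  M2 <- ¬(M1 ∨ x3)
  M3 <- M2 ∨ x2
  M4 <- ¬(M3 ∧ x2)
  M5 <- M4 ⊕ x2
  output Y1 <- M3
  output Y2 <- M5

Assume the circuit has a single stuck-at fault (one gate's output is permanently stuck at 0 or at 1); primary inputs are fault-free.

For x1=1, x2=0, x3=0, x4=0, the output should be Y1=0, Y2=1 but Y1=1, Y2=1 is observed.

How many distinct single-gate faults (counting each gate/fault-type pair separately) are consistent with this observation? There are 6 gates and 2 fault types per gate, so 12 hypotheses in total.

Fault-free: M0=0, M1=1, M2=0, M3=0, M4=1, M5=1 → Y1=0, Y2=1. Observed Y1=1, Y2=1.
  M0 stuck-at-0: output Y1=0, Y2=1 ✗
  M0 stuck-at-1: output Y1=1, Y2=1 ✓
  M1 stuck-at-0: output Y1=1, Y2=1 ✓
  M1 stuck-at-1: output Y1=0, Y2=1 ✗
  M2 stuck-at-0: output Y1=0, Y2=1 ✗
  M2 stuck-at-1: output Y1=1, Y2=1 ✓
  M3 stuck-at-0: output Y1=0, Y2=1 ✗
  M3 stuck-at-1: output Y1=1, Y2=1 ✓
  M4 stuck-at-0: output Y1=0, Y2=0 ✗
  M4 stuck-at-1: output Y1=0, Y2=1 ✗
  M5 stuck-at-0: output Y1=0, Y2=0 ✗
  M5 stuck-at-1: output Y1=0, Y2=1 ✗
Consistent faults: {M0 stuck-at-1, M1 stuck-at-0, M2 stuck-at-1, M3 stuck-at-1} — 4 in all.

4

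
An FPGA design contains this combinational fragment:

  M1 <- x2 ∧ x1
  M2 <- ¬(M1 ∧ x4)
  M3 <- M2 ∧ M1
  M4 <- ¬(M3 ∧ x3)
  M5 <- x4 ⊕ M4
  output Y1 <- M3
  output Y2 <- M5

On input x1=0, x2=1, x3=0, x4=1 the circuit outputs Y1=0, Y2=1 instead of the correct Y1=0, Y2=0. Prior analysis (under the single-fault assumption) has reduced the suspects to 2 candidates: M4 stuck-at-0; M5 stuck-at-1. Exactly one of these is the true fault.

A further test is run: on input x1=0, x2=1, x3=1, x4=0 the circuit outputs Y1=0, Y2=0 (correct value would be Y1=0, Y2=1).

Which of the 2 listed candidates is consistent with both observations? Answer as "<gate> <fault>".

Evaluate each candidate on input x1=0, x2=1, x3=1, x4=0:
  M4 stuck-at-0: M1=0, M2=1, M3=0, M4=0 [stuck-at-0], M5=0 → Y1=0, Y2=0 — matches
  M5 stuck-at-1: M1=0, M2=1, M3=0, M4=1, M5=1 [stuck-at-1] → Y1=0, Y2=1 — eliminated
Only M4 stuck-at-0 reproduces the observed Y1=0, Y2=0.

M4 stuck-at-0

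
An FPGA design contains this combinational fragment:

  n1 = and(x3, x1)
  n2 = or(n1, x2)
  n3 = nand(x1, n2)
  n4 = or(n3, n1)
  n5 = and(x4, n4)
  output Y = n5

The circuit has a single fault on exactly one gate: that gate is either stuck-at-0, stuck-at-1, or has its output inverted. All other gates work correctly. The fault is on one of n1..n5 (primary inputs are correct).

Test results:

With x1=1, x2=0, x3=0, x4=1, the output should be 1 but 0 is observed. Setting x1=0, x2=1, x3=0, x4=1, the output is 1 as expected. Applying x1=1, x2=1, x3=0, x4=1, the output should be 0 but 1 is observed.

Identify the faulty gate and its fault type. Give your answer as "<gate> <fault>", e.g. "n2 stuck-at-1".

n2 inverted output

Fault-free values for test 1 (x1=1, x2=0, x3=0, x4=1): n1=0, n2=0, n3=1, n4=1, n5=1, giving Y=1. Observed 0.
Test 1: faults giving observed 0 are {n2 stuck-at-1, n2 inverted output, n3 stuck-at-0, n3 inverted output, n4 stuck-at-0, n4 inverted output, n5 stuck-at-0, n5 inverted output}.
Test 2 (x1=0, x2=1, x3=0, x4=1): fault-free n1=0, n2=1, n3=1, n4=1, n5=1 → 1; observed 1. Eliminates n3 stuck-at-0, n3 inverted output, n4 stuck-at-0, n4 inverted output, n5 stuck-at-0, n5 inverted output.
Test 3 (x1=1, x2=1, x3=0, x4=1): fault-free n1=0, n2=1, n3=0, n4=0, n5=0 → 0; observed 1. Eliminates n2 stuck-at-1.
Only n2 inverted output is consistent with every test.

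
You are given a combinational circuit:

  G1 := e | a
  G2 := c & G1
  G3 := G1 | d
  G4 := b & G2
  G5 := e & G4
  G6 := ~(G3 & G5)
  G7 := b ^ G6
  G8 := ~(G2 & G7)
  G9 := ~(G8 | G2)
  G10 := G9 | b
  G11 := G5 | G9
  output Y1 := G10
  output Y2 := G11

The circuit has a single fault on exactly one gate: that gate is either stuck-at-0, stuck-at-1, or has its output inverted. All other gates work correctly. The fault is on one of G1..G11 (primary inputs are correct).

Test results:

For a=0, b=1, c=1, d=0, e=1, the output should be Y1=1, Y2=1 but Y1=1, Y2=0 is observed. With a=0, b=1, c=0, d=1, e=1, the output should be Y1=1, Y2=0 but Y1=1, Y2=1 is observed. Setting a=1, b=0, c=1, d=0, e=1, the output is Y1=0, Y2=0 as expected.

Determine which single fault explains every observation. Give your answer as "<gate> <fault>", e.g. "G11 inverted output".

G2 inverted output

Fault-free values for test 1 (a=0, b=1, c=1, d=0, e=1): G1=1, G2=1, G3=1, G4=1, G5=1, G6=0, G7=1, G8=0, G9=0, G10=1, G11=1, giving Y1=1, Y2=1. Observed Y1=1, Y2=0.
Test 1: faults giving observed Y1=1, Y2=0 are {G1 stuck-at-0, G1 inverted output, G2 stuck-at-0, G2 inverted output, G4 stuck-at-0, G4 inverted output, G5 stuck-at-0, G5 inverted output, G11 stuck-at-0, G11 inverted output}.
Test 2 (a=0, b=1, c=0, d=1, e=1): fault-free G1=1, G2=0, G3=1, G4=0, G5=0, G6=1, G7=0, G8=1, G9=0, G10=1, G11=0 → Y1=1, Y2=0; observed Y1=1, Y2=1. Eliminates G1 stuck-at-0, G1 inverted output, G2 stuck-at-0, G4 stuck-at-0, G5 stuck-at-0, G11 stuck-at-0.
Test 3 (a=1, b=0, c=1, d=0, e=1): fault-free G1=1, G2=1, G3=1, G4=0, G5=0, G6=1, G7=1, G8=0, G9=0, G10=0, G11=0 → Y1=0, Y2=0; observed Y1=0, Y2=0. Eliminates G4 inverted output, G5 inverted output, G11 inverted output.
Only G2 inverted output is consistent with every test.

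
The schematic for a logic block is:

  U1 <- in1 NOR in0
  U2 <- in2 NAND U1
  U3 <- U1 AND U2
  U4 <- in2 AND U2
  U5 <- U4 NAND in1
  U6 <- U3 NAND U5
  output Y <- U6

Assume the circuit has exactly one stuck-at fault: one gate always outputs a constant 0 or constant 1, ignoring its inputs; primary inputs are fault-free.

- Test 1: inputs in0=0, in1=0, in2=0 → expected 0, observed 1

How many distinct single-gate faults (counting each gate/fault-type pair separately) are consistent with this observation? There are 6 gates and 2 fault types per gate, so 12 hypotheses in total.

Fault-free: U1=1, U2=1, U3=1, U4=0, U5=1, U6=0 → 0. Observed 1.
  U1 stuck-at-0: output 1 ✓
  U1 stuck-at-1: output 0 ✗
  U2 stuck-at-0: output 1 ✓
  U2 stuck-at-1: output 0 ✗
  U3 stuck-at-0: output 1 ✓
  U3 stuck-at-1: output 0 ✗
  U4 stuck-at-0: output 0 ✗
  U4 stuck-at-1: output 0 ✗
  U5 stuck-at-0: output 1 ✓
  U5 stuck-at-1: output 0 ✗
  U6 stuck-at-0: output 0 ✗
  U6 stuck-at-1: output 1 ✓
Consistent faults: {U1 stuck-at-0, U2 stuck-at-0, U3 stuck-at-0, U5 stuck-at-0, U6 stuck-at-1} — 5 in all.

5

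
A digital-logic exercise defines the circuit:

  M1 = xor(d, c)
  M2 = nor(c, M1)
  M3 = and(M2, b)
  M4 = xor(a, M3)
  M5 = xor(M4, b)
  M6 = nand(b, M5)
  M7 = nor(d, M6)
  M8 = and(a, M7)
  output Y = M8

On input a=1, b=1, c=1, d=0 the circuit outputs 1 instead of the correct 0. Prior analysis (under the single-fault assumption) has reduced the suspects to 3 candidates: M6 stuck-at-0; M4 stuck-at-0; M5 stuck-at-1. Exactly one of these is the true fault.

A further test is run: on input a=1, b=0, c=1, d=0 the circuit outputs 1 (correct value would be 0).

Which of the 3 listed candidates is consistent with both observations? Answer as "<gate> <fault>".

Evaluate each candidate on input a=1, b=0, c=1, d=0:
  M6 stuck-at-0: M1=1, M2=0, M3=0, M4=1, M5=1, M6=0 [stuck-at-0], M7=1, M8=1 → 1 — matches
  M4 stuck-at-0: M1=1, M2=0, M3=0, M4=0 [stuck-at-0], M5=0, M6=1, M7=0, M8=0 → 0 — eliminated
  M5 stuck-at-1: M1=1, M2=0, M3=0, M4=1, M5=1 [stuck-at-1], M6=1, M7=0, M8=0 → 0 — eliminated
Only M6 stuck-at-0 reproduces the observed 1.

M6 stuck-at-0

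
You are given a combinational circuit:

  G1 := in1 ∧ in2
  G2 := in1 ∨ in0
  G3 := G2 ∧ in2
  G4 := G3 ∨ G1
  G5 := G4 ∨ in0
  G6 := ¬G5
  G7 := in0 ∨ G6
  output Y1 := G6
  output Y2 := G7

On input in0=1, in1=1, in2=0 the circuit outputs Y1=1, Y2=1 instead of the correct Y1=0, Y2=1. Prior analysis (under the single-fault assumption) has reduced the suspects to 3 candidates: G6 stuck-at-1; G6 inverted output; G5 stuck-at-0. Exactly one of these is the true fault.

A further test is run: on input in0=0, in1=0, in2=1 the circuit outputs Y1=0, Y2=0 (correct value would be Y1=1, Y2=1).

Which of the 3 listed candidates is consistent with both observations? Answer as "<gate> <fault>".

G6 inverted output

Evaluate each candidate on input in0=0, in1=0, in2=1:
  G6 stuck-at-1: G1=0, G2=0, G3=0, G4=0, G5=0, G6=1 [stuck-at-1], G7=1 → Y1=1, Y2=1 — eliminated
  G6 inverted output: G1=0, G2=0, G3=0, G4=0, G5=0, G6=0 [inverted output], G7=0 → Y1=0, Y2=0 — matches
  G5 stuck-at-0: G1=0, G2=0, G3=0, G4=0, G5=0 [stuck-at-0], G6=1, G7=1 → Y1=1, Y2=1 — eliminated
Only G6 inverted output reproduces the observed Y1=0, Y2=0.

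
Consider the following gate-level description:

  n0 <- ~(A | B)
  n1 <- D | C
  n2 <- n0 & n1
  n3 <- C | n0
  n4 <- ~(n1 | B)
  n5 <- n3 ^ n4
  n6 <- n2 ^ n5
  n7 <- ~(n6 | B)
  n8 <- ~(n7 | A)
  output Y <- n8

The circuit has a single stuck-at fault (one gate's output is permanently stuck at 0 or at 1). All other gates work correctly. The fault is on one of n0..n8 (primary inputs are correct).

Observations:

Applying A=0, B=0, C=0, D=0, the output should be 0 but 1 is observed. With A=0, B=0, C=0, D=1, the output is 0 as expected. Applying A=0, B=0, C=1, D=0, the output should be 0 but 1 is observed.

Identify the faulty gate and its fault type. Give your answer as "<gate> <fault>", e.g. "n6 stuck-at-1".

Fault-free values for test 1 (A=0, B=0, C=0, D=0): n0=1, n1=0, n2=0, n3=1, n4=1, n5=0, n6=0, n7=1, n8=0, giving Y=0. Observed 1.
Test 1: faults giving observed 1 are {n0 stuck-at-0, n2 stuck-at-1, n3 stuck-at-0, n4 stuck-at-0, n5 stuck-at-1, n6 stuck-at-1, n7 stuck-at-0, n8 stuck-at-1}.
Test 2 (A=0, B=0, C=0, D=1): fault-free n0=1, n1=1, n2=1, n3=1, n4=0, n5=1, n6=0, n7=1, n8=0 → 0; observed 0. Eliminates n3 stuck-at-0, n6 stuck-at-1, n7 stuck-at-0, n8 stuck-at-1.
Test 3 (A=0, B=0, C=1, D=0): fault-free n0=1, n1=1, n2=1, n3=1, n4=0, n5=1, n6=0, n7=1, n8=0 → 0; observed 1. Eliminates n2 stuck-at-1, n4 stuck-at-0, n5 stuck-at-1.
Only n0 stuck-at-0 is consistent with every test.

n0 stuck-at-0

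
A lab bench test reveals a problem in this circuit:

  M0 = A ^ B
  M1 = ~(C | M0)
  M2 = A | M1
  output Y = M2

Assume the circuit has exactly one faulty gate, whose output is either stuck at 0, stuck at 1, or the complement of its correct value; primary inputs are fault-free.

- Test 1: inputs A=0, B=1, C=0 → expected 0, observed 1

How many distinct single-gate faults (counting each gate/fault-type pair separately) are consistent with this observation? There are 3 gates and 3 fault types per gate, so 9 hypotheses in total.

Fault-free: M0=1, M1=0, M2=0 → 0. Observed 1.
  M0 stuck-at-0: output 1 ✓
  M0 stuck-at-1: output 0 ✗
  M0 inverted output: output 1 ✓
  M1 stuck-at-0: output 0 ✗
  M1 stuck-at-1: output 1 ✓
  M1 inverted output: output 1 ✓
  M2 stuck-at-0: output 0 ✗
  M2 stuck-at-1: output 1 ✓
  M2 inverted output: output 1 ✓
Consistent faults: {M0 stuck-at-0, M0 inverted output, M1 stuck-at-1, M1 inverted output, M2 stuck-at-1, M2 inverted output} — 6 in all.

6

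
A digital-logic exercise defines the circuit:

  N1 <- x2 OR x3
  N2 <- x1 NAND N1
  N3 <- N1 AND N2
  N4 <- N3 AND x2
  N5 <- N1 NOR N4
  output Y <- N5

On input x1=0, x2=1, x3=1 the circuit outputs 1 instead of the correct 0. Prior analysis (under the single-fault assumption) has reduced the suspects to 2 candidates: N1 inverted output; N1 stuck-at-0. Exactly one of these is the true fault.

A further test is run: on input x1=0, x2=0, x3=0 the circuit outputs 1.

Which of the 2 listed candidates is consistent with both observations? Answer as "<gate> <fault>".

N1 stuck-at-0

Evaluate each candidate on input x1=0, x2=0, x3=0:
  N1 inverted output: N1=1 [inverted output], N2=1, N3=1, N4=0, N5=0 → 0 — eliminated
  N1 stuck-at-0: N1=0 [stuck-at-0], N2=1, N3=0, N4=0, N5=1 → 1 — matches
Only N1 stuck-at-0 reproduces the observed 1.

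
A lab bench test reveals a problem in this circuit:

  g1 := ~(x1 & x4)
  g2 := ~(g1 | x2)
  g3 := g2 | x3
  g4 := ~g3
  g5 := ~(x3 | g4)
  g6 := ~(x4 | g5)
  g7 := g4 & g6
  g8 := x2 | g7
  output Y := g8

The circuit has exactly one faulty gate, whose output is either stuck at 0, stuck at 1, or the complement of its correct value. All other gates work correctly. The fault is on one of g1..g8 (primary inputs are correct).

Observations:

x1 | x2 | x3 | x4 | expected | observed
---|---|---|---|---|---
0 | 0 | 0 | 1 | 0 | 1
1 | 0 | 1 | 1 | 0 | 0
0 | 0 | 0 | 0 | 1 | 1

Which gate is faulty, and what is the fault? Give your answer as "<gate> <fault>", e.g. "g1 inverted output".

g6 stuck-at-1

Fault-free values for test 1 (x1=0, x2=0, x3=0, x4=1): g1=1, g2=0, g3=0, g4=1, g5=0, g6=0, g7=0, g8=0, giving Y=0. Observed 1.
Test 1: faults giving observed 1 are {g6 stuck-at-1, g6 inverted output, g7 stuck-at-1, g7 inverted output, g8 stuck-at-1, g8 inverted output}.
Test 2 (x1=1, x2=0, x3=1, x4=1): fault-free g1=0, g2=1, g3=1, g4=0, g5=0, g6=0, g7=0, g8=0 → 0; observed 0. Eliminates g7 stuck-at-1, g7 inverted output, g8 stuck-at-1, g8 inverted output.
Test 3 (x1=0, x2=0, x3=0, x4=0): fault-free g1=1, g2=0, g3=0, g4=1, g5=0, g6=1, g7=1, g8=1 → 1; observed 1. Eliminates g6 inverted output.
Only g6 stuck-at-1 is consistent with every test.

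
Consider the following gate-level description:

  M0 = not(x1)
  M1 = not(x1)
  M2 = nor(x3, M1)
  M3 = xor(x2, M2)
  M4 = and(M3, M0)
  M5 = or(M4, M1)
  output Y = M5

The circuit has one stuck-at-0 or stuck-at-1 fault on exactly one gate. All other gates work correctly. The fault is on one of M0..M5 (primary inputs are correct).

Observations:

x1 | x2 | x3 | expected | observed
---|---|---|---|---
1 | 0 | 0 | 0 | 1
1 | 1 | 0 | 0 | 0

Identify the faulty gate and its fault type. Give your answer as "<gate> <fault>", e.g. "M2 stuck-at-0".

Fault-free values for test 1 (x1=1, x2=0, x3=0): M0=0, M1=0, M2=1, M3=1, M4=0, M5=0, giving Y=0. Observed 1.
Test 1: faults giving observed 1 are {M0 stuck-at-1, M1 stuck-at-1, M4 stuck-at-1, M5 stuck-at-1}.
Test 2 (x1=1, x2=1, x3=0): fault-free M0=0, M1=0, M2=1, M3=0, M4=0, M5=0 → 0; observed 0. Eliminates M1 stuck-at-1, M4 stuck-at-1, M5 stuck-at-1.
Only M0 stuck-at-1 is consistent with every test.

M0 stuck-at-1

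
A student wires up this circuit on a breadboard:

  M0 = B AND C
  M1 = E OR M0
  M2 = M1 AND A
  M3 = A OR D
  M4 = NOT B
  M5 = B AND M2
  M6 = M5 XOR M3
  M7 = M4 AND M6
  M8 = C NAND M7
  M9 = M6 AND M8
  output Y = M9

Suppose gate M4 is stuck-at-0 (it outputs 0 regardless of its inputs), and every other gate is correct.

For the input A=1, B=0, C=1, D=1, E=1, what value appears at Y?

1

Propagate with M4 forced: M0=0, M1=1, M2=1, M3=1, M4=0 [stuck-at-0], M5=0, M6=1, M7=0, M8=1, M9=1.
So Y = 1. (Without the fault it would be 0.)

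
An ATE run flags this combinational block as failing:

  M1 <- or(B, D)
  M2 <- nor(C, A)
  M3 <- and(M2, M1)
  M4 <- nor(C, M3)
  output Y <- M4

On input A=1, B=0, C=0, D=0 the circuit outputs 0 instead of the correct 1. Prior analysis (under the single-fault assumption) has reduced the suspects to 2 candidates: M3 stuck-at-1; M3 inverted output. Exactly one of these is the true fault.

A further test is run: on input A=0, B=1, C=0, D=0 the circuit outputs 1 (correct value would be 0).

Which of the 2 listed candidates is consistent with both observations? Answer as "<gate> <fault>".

M3 inverted output

Evaluate each candidate on input A=0, B=1, C=0, D=0:
  M3 stuck-at-1: M1=1, M2=1, M3=1 [stuck-at-1], M4=0 → 0 — eliminated
  M3 inverted output: M1=1, M2=1, M3=0 [inverted output], M4=1 → 1 — matches
Only M3 inverted output reproduces the observed 1.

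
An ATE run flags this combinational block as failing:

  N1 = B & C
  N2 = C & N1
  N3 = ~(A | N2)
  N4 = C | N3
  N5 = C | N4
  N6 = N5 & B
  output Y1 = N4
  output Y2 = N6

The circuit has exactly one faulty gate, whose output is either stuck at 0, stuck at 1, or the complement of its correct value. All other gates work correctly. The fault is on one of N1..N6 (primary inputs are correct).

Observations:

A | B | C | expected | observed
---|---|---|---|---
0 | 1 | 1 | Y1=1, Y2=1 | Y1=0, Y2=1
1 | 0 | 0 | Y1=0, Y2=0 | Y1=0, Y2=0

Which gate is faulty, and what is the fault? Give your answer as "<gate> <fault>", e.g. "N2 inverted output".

N4 stuck-at-0

Fault-free values for test 1 (A=0, B=1, C=1): N1=1, N2=1, N3=0, N4=1, N5=1, N6=1, giving Y1=1, Y2=1. Observed Y1=0, Y2=1.
Test 1: faults giving observed Y1=0, Y2=1 are {N4 stuck-at-0, N4 inverted output}.
Test 2 (A=1, B=0, C=0): fault-free N1=0, N2=0, N3=0, N4=0, N5=0, N6=0 → Y1=0, Y2=0; observed Y1=0, Y2=0. Eliminates N4 inverted output.
Only N4 stuck-at-0 is consistent with every test.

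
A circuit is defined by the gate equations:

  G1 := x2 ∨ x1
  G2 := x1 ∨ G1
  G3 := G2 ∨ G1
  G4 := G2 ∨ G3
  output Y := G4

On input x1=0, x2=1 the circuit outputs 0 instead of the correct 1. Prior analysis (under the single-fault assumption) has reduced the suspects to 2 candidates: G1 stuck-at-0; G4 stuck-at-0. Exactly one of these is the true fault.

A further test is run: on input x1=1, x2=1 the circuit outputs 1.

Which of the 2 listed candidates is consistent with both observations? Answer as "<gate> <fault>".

G1 stuck-at-0

Evaluate each candidate on input x1=1, x2=1:
  G1 stuck-at-0: G1=0 [stuck-at-0], G2=1, G3=1, G4=1 → 1 — matches
  G4 stuck-at-0: G1=1, G2=1, G3=1, G4=0 [stuck-at-0] → 0 — eliminated
Only G1 stuck-at-0 reproduces the observed 1.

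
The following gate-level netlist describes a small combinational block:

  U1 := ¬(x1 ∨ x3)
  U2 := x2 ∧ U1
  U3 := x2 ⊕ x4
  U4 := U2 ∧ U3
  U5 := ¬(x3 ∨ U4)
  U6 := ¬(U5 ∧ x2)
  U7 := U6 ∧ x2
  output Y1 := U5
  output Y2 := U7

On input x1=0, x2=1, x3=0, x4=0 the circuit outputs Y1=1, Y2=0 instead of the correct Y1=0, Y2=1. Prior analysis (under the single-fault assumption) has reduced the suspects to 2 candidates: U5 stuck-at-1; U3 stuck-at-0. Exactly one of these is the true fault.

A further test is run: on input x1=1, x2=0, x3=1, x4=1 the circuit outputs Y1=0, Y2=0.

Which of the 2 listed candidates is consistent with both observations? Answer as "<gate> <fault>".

U3 stuck-at-0

Evaluate each candidate on input x1=1, x2=0, x3=1, x4=1:
  U5 stuck-at-1: U1=0, U2=0, U3=1, U4=0, U5=1 [stuck-at-1], U6=1, U7=0 → Y1=1, Y2=0 — eliminated
  U3 stuck-at-0: U1=0, U2=0, U3=0 [stuck-at-0], U4=0, U5=0, U6=1, U7=0 → Y1=0, Y2=0 — matches
Only U3 stuck-at-0 reproduces the observed Y1=0, Y2=0.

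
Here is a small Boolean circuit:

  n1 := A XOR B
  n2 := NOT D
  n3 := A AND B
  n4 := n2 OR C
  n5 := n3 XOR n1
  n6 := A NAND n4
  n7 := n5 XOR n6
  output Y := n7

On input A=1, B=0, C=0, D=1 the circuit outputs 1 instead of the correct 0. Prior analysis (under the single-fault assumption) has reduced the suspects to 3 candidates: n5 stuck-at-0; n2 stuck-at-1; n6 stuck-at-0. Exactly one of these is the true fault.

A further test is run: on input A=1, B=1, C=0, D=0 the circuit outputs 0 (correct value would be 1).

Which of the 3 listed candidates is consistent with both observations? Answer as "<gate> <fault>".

Evaluate each candidate on input A=1, B=1, C=0, D=0:
  n5 stuck-at-0: n1=0, n2=1, n3=1, n4=1, n5=0 [stuck-at-0], n6=0, n7=0 → 0 — matches
  n2 stuck-at-1: n1=0, n2=1 [stuck-at-1], n3=1, n4=1, n5=1, n6=0, n7=1 → 1 — eliminated
  n6 stuck-at-0: n1=0, n2=1, n3=1, n4=1, n5=1, n6=0 [stuck-at-0], n7=1 → 1 — eliminated
Only n5 stuck-at-0 reproduces the observed 0.

n5 stuck-at-0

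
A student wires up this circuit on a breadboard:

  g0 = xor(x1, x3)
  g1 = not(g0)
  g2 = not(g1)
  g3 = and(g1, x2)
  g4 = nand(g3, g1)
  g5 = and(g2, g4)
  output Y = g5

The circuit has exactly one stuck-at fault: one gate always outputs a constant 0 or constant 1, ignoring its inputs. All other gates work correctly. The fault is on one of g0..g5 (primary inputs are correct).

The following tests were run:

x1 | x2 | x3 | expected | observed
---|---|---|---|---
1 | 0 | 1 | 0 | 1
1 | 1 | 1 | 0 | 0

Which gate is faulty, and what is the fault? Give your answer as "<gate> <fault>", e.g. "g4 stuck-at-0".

g2 stuck-at-1

Fault-free values for test 1 (x1=1, x2=0, x3=1): g0=0, g1=1, g2=0, g3=0, g4=1, g5=0, giving Y=0. Observed 1.
Test 1: faults giving observed 1 are {g0 stuck-at-1, g1 stuck-at-0, g2 stuck-at-1, g5 stuck-at-1}.
Test 2 (x1=1, x2=1, x3=1): fault-free g0=0, g1=1, g2=0, g3=1, g4=0, g5=0 → 0; observed 0. Eliminates g0 stuck-at-1, g1 stuck-at-0, g5 stuck-at-1.
Only g2 stuck-at-1 is consistent with every test.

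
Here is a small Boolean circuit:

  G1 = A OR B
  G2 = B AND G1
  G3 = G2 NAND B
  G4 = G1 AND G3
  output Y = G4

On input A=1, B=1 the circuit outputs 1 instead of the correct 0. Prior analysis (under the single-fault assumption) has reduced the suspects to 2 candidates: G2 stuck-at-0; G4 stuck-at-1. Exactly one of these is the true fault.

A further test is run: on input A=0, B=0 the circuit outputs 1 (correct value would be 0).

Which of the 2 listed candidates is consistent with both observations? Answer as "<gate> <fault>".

G4 stuck-at-1

Evaluate each candidate on input A=0, B=0:
  G2 stuck-at-0: G1=0, G2=0 [stuck-at-0], G3=1, G4=0 → 0 — eliminated
  G4 stuck-at-1: G1=0, G2=0, G3=1, G4=1 [stuck-at-1] → 1 — matches
Only G4 stuck-at-1 reproduces the observed 1.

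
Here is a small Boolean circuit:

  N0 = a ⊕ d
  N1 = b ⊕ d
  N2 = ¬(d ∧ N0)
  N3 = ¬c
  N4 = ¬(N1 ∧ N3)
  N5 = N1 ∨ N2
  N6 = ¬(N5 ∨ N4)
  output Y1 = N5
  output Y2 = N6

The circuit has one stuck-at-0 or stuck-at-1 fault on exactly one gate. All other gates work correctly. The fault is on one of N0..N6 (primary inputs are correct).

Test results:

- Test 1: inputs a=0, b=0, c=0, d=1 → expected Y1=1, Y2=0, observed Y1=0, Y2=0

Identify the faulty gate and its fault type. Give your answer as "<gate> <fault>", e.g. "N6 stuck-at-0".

Fault-free values for test 1 (a=0, b=0, c=0, d=1): N0=1, N1=1, N2=0, N3=1, N4=0, N5=1, N6=0, giving Y1=1, Y2=0. Observed Y1=0, Y2=0.
Test 1: faults giving observed Y1=0, Y2=0 are {N1 stuck-at-0}.
Only N1 stuck-at-0 is consistent with every test.

N1 stuck-at-0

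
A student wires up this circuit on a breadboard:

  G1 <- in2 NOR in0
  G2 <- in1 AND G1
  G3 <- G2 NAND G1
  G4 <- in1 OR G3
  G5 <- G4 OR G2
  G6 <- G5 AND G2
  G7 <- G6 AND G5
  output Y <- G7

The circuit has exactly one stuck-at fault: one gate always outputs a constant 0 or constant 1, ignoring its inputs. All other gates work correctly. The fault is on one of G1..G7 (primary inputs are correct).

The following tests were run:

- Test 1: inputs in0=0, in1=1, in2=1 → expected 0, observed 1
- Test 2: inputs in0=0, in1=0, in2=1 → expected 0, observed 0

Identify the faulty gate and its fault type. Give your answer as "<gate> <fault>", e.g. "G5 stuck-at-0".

G1 stuck-at-1

Fault-free values for test 1 (in0=0, in1=1, in2=1): G1=0, G2=0, G3=1, G4=1, G5=1, G6=0, G7=0, giving Y=0. Observed 1.
Test 1: faults giving observed 1 are {G1 stuck-at-1, G2 stuck-at-1, G6 stuck-at-1, G7 stuck-at-1}.
Test 2 (in0=0, in1=0, in2=1): fault-free G1=0, G2=0, G3=1, G4=1, G5=1, G6=0, G7=0 → 0; observed 0. Eliminates G2 stuck-at-1, G6 stuck-at-1, G7 stuck-at-1.
Only G1 stuck-at-1 is consistent with every test.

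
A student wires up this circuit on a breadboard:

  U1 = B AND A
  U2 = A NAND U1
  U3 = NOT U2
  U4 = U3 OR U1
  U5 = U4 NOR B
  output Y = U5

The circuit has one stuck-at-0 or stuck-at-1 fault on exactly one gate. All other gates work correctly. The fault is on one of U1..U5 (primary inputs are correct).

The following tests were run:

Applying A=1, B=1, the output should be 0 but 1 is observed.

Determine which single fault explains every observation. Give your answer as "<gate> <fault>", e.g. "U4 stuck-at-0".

Fault-free values for test 1 (A=1, B=1): U1=1, U2=0, U3=1, U4=1, U5=0, giving Y=0. Observed 1.
Test 1: faults giving observed 1 are {U5 stuck-at-1}.
Only U5 stuck-at-1 is consistent with every test.

U5 stuck-at-1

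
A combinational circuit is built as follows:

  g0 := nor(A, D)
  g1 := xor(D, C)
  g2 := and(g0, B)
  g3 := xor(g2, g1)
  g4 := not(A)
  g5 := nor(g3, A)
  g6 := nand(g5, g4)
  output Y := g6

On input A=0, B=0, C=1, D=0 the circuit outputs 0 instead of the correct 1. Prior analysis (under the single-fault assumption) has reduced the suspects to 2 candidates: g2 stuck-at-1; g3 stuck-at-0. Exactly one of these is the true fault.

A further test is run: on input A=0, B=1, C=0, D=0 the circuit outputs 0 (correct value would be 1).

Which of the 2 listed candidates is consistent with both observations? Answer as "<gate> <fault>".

g3 stuck-at-0

Evaluate each candidate on input A=0, B=1, C=0, D=0:
  g2 stuck-at-1: g0=1, g1=0, g2=1 [stuck-at-1], g3=1, g4=1, g5=0, g6=1 → 1 — eliminated
  g3 stuck-at-0: g0=1, g1=0, g2=1, g3=0 [stuck-at-0], g4=1, g5=1, g6=0 → 0 — matches
Only g3 stuck-at-0 reproduces the observed 0.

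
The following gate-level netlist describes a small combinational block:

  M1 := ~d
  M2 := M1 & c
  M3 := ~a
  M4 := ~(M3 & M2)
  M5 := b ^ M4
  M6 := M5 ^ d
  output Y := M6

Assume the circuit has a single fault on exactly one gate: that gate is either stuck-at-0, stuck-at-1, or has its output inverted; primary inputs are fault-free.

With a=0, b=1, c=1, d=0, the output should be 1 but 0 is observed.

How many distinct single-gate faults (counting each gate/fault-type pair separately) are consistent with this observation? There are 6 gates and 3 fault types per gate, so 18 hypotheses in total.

12

Fault-free: M1=1, M2=1, M3=1, M4=0, M5=1, M6=1 → 1. Observed 0.
  M1: stuck-at-0, inverted output ✓; others ✗
  M2: stuck-at-0, inverted output ✓; others ✗
  M3: stuck-at-0, inverted output ✓; others ✗
  M4: stuck-at-1, inverted output ✓; others ✗
  M5: stuck-at-0, inverted output ✓; others ✗
  M6: stuck-at-0, inverted output ✓; others ✗
Consistent faults: {M1 stuck-at-0, M1 inverted output, M2 stuck-at-0, M2 inverted output, M3 stuck-at-0, M3 inverted output, M4 stuck-at-1, M4 inverted output, M5 stuck-at-0, M5 inverted output, M6 stuck-at-0, M6 inverted output} — 12 in all.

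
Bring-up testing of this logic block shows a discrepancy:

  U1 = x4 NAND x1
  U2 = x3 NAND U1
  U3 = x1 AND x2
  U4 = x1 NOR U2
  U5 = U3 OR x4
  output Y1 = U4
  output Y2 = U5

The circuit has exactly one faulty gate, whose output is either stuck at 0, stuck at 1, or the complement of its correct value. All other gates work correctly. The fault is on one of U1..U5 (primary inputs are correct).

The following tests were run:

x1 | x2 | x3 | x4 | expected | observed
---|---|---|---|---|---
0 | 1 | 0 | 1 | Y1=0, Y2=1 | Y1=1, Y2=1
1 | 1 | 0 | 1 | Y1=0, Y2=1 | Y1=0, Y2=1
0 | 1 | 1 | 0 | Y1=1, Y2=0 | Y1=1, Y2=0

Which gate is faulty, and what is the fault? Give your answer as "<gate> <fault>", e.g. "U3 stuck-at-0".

U2 stuck-at-0

Fault-free values for test 1 (x1=0, x2=1, x3=0, x4=1): U1=1, U2=1, U3=0, U4=0, U5=1, giving Y1=0, Y2=1. Observed Y1=1, Y2=1.
Test 1: faults giving observed Y1=1, Y2=1 are {U2 stuck-at-0, U2 inverted output, U4 stuck-at-1, U4 inverted output}.
Test 2 (x1=1, x2=1, x3=0, x4=1): fault-free U1=0, U2=1, U3=1, U4=0, U5=1 → Y1=0, Y2=1; observed Y1=0, Y2=1. Eliminates U4 stuck-at-1, U4 inverted output.
Test 3 (x1=0, x2=1, x3=1, x4=0): fault-free U1=1, U2=0, U3=0, U4=1, U5=0 → Y1=1, Y2=0; observed Y1=1, Y2=0. Eliminates U2 inverted output.
Only U2 stuck-at-0 is consistent with every test.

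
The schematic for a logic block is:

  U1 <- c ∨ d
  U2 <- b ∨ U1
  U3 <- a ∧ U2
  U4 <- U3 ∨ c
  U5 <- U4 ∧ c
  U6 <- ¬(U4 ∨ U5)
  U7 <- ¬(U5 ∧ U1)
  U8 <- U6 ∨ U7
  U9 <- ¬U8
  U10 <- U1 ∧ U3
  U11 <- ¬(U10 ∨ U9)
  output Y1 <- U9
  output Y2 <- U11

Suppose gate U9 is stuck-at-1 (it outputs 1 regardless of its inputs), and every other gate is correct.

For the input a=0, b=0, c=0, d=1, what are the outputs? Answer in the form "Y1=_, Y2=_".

Y1=1, Y2=0

Propagate with U9 forced: U1=1, U2=1, U3=0, U4=0, U5=0, U6=1, U7=1, U8=1, U9=1 [stuck-at-1], U10=0, U11=0.
So the outputs are Y1=1, Y2=0. (Without the fault they would be Y1=0, Y2=1.)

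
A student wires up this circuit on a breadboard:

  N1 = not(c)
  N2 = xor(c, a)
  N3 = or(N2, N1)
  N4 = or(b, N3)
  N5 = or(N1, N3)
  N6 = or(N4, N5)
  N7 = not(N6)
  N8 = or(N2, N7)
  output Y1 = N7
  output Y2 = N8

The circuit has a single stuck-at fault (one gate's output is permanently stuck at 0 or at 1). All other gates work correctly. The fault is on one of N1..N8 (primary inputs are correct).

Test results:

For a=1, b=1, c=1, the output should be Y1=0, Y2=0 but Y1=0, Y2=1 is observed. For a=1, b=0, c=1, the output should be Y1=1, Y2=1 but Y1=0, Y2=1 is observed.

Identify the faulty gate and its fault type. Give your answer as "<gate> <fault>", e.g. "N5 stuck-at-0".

Fault-free values for test 1 (a=1, b=1, c=1): N1=0, N2=0, N3=0, N4=1, N5=0, N6=1, N7=0, N8=0, giving Y1=0, Y2=0. Observed Y1=0, Y2=1.
Test 1: faults giving observed Y1=0, Y2=1 are {N2 stuck-at-1, N8 stuck-at-1}.
Test 2 (a=1, b=0, c=1): fault-free N1=0, N2=0, N3=0, N4=0, N5=0, N6=0, N7=1, N8=1 → Y1=1, Y2=1; observed Y1=0, Y2=1. Eliminates N8 stuck-at-1.
Only N2 stuck-at-1 is consistent with every test.

N2 stuck-at-1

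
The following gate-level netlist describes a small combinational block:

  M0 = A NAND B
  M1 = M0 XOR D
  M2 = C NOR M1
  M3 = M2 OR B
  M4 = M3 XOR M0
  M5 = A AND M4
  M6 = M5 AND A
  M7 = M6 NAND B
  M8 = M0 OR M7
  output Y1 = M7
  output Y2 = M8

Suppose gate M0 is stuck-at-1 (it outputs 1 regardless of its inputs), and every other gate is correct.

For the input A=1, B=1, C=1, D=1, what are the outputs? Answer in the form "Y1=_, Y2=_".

Y1=1, Y2=1

Propagate with M0 forced: M0=1 [stuck-at-1], M1=0, M2=0, M3=1, M4=0, M5=0, M6=0, M7=1, M8=1.
So the outputs are Y1=1, Y2=1. (Without the fault they would be Y1=0, Y2=0.)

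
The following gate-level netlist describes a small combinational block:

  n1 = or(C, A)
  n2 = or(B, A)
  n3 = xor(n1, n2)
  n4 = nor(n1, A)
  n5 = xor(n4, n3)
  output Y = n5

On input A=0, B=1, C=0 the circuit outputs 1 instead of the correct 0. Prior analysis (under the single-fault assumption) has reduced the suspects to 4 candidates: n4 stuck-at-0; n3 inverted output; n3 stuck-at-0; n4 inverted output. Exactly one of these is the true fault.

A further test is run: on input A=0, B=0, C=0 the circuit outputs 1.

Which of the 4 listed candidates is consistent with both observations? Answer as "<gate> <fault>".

Evaluate each candidate on input A=0, B=0, C=0:
  n4 stuck-at-0: n1=0, n2=0, n3=0, n4=0 [stuck-at-0], n5=0 → 0 — eliminated
  n3 inverted output: n1=0, n2=0, n3=1 [inverted output], n4=1, n5=0 → 0 — eliminated
  n3 stuck-at-0: n1=0, n2=0, n3=0 [stuck-at-0], n4=1, n5=1 → 1 — matches
  n4 inverted output: n1=0, n2=0, n3=0, n4=0 [inverted output], n5=0 → 0 — eliminated
Only n3 stuck-at-0 reproduces the observed 1.

n3 stuck-at-0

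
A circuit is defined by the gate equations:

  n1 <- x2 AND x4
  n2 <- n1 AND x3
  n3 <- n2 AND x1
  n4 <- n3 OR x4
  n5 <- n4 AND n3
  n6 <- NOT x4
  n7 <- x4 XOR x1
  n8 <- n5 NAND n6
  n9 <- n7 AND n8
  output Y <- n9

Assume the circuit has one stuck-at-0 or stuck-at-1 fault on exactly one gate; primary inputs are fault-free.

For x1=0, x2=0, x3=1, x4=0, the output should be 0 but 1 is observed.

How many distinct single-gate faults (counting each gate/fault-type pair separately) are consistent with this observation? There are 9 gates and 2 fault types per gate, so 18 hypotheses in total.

2

Fault-free: n1=0, n2=0, n3=0, n4=0, n5=0, n6=1, n7=0, n8=1, n9=0 → 0. Observed 1.
  n1: none of the 2 fault types match ✗
  n2: none of the 2 fault types match ✗
  n3: none of the 2 fault types match ✗
  n4: none of the 2 fault types match ✗
  n5: none of the 2 fault types match ✗
  n6: none of the 2 fault types match ✗
  n7: stuck-at-1 ✓; others ✗
  n8: none of the 2 fault types match ✗
  n9: stuck-at-1 ✓; others ✗
Consistent faults: {n7 stuck-at-1, n9 stuck-at-1} — 2 in all.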